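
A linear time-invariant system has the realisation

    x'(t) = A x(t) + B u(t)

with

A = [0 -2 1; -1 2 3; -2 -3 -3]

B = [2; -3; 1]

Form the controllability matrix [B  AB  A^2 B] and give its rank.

3

AB = [[7], [-5], [2]]
A^2B = [[12], [-11], [-5]]
Controllability matrix C = [B  AB  A^2B] = [[2, 7, 12], [-3, -5, -11], [1, 2, -5]]
det(C) = 2·((-5)·(-5) - (-11)·2) - 7·((-3)·(-5) - (-11)·1) + 12·((-3)·2 - (-5)·1) = 2·47 - 7·26 + 12·(-1) = -100 ≠ 0, so rank(C) = 3.
rank(C) = 3 = n, so the pair (A, B) is completely controllable.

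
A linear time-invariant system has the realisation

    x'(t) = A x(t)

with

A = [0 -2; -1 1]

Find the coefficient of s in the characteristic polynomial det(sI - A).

For a 2×2 matrix, det(sI - A) = s^2 - (tr A)s + det A.
tr A = 1, det A = -2.
So p(s) = s^2 - s - 2.
The coefficient of s is -1.

-1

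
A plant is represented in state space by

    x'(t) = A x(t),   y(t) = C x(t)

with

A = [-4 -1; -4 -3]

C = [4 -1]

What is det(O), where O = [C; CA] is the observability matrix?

-16

CA = [[-12, -1]]
Observability matrix O = [C; CA] = [[4, -1], [-12, -1]]
det(O) = 4·(-1) - (-1)·(-12) = -4 - 12 = -16
Since det(O) ≠ 0, rank(O) = 2 and the system is completely observable.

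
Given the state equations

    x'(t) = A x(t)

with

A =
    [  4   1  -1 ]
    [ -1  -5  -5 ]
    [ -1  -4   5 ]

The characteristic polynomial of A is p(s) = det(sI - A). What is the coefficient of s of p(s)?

Expand det(sI - A) for the 3×3 matrix.
p(s) = s^3 - 4s^2 - 45s + 169.
(Check: constant term = det(-A) = (-1)^3 det A = 169; coefficient of s^2 = -tr A = -4.)
The coefficient of s is -45.

-45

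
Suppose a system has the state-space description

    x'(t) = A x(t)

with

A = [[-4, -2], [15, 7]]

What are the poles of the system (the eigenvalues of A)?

1, 2

det(sI - A) = s^2 - (tr A)s + det A, with tr A = (-4) + 7 = 3 and det A = (-4)·7 - (-2)·15 = -28 - (-30) = 2.
So p(s) = det(sI - A) = s^2 - 3s + 2.
Factor s^2 - 3s + 2: two numbers with sum 3 and product 2 are 2 and 1, so s^2 - 3s + 2 = (s - 2)(s - 1).
Hence p(s) = (s - 2) (s - 1), with roots 1, 2.
At least one eigenvalue has non-negative real part, so the system is not asymptotically stable.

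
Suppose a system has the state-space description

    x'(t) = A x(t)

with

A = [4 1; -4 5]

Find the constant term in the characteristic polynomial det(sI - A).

For a 2×2 matrix, det(sI - A) = s^2 - (tr A)s + det A.
tr A = 9, det A = 24.
So p(s) = s^2 - 9s + 24.
The constant term is 24.

24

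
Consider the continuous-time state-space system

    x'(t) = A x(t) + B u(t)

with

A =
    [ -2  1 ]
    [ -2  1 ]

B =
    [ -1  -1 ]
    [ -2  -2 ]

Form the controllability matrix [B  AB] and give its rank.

1

AB = [[0, 0], [0, 0]]
Controllability matrix C = [B  AB] = [[-1, -1, 0, 0], [-2, -2, 0, 0]]
Every column of C is a scalar multiple of column 1 = [-1, -2] (multipliers 1, 1, 0, 0), so the columns span a one-dimensional space.
C ≠ 0, hence rank(C) = 1.
rank(C) = 1 < n = 2, so the pair (A, B) is not completely controllable.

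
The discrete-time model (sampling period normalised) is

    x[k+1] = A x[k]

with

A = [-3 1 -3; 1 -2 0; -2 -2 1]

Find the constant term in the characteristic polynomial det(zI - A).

Expand det(zI - A) for the 3×3 matrix.
p(z) = z^3 + 4z^2 - 6z - 23.
(Check: constant term = det(-A) = (-1)^3 det A = -23; coefficient of z^2 = -tr A = 4.)
The constant term is -23.

-23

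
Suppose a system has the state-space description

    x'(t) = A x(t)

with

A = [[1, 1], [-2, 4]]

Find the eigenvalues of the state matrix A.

2, 3

det(sI - A) = s^2 - (tr A)s + det A, with tr A = 1 + 4 = 5 and det A = 1·4 - 1·(-2) = 4 - (-2) = 6.
So p(s) = det(sI - A) = s^2 - 5s + 6.
Factor s^2 - 5s + 6: two numbers with sum 5 and product 6 are 3 and 2, so s^2 - 5s + 6 = (s - 3)(s - 2).
Hence p(s) = (s - 3) (s - 2), with roots 2, 3.
At least one eigenvalue has non-negative real part, so the system is not asymptotically stable.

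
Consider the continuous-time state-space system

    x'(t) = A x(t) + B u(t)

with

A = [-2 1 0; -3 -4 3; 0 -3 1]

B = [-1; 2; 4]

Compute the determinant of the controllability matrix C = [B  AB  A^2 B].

AB = [[4], [7], [-2]]
A^2B = [[-1], [-46], [-23]]
Controllability matrix C = [B  AB  A^2B] = [[-1, 4, -1], [2, 7, -46], [4, -2, -23]]
Expanding along the first row, det(C) = (-1)·(7·(-23) - (-46)·(-2)) - 4·(2·(-23) - (-46)·4) + (-1)·(2·(-2) - 7·4) = (-1)·(-253) - 4·138 + (-1)·(-32) = -267
Since det(C) ≠ 0, rank(C) = 3 and the system is completely controllable.

-267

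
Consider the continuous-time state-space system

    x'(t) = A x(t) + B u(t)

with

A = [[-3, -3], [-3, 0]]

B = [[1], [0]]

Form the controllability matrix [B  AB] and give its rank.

AB = [[-3], [-3]]
Controllability matrix C = [B  AB] = [[1, -3], [0, -3]]
det(C) = 1·(-3) - (-3)·0 = -3 - 0 = -3 ≠ 0, so rank(C) = 2.
rank(C) = 2 = n, so the pair (A, B) is completely controllable.

2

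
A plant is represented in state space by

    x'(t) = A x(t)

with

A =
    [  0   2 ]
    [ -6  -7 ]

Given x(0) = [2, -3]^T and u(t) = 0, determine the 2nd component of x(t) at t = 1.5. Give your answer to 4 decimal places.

-0.0333

det(sI - A) = s^2 - (tr A)s + det A, with tr A = 0 + (-7) = -7 and det A = 0·(-7) - 2·(-6) = 0 - (-12) = 12.
So p(s) = det(sI - A) = s^2 + 7s + 12.
Factor s^2 + 7s + 12: two numbers with sum -7 and product 12 are -3 and -4, so s^2 + 7s + 12 = (s + 3)(s + 4).
Hence p(s) = (s + 3) (s + 4), with roots -4, -3.
The eigenvalues -4, -3 are distinct and real, so A is diagonalisable and x(t) = e^{At} x(0) = V diag(e^{λ_i t}) V^{-1} x(0), where the columns of V are the eigenvectors.
λ = -4: A - (-4)I = [[4, 2], [-6, -3]]. Row 1 gives 4·v1 + 2·v2 = 0, so take v_1 = [-1, 2]^T.
λ = -3: A - (-3)I = [[3, 2], [-6, -4]]. Row 1 gives 3·v1 + 2·v2 = 0, so take v_2 = [2, -3]^T.
V = [v_1 v_2] = [[-1, 2], [2, -3]] has det V = -1, so V^{-1} = adj(V)/det V = [[3, 2], [2, 1]].
Modal coordinates z(0) = V^{-1} x(0): 3·2 + 2·(-3) = 0; 2·2 + 1·(-3) = 1; so z(0) = [0, 1]^T.
x_2(t) = Σ_i (v_i)_2 · z_i(0) · e^{λ_i t} (row 2 of V times the modal terms).
x_2(1.5) = 2·0·e^{-4·1.5} + (-3)·1·e^{-3·1.5} = 0·0.002479 + (-3)·0.011109 = -0.0333.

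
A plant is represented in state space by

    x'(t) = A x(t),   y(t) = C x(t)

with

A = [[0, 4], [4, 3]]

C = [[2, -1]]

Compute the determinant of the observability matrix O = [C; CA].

6

CA = [[-4, 5]]
Observability matrix O = [C; CA] = [[2, -1], [-4, 5]]
det(O) = 2·5 - (-1)·(-4) = 10 - 4 = 6
Since det(O) ≠ 0, rank(O) = 2 and the system is completely observable.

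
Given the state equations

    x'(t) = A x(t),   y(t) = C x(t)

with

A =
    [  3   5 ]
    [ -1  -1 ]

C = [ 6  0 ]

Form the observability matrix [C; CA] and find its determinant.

CA = [[18, 30]]
Observability matrix O = [C; CA] = [[6, 0], [18, 30]]
det(O) = 6·30 - 0·18 = 180 - 0 = 180
Since det(O) ≠ 0, rank(O) = 2 and the system is completely observable.

180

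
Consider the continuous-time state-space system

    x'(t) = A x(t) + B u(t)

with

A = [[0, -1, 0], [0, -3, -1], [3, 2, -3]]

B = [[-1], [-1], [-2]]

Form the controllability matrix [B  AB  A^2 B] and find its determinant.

AB = [[1], [5], [1]]
A^2B = [[-5], [-16], [10]]
Controllability matrix C = [B  AB  A^2B] = [[-1, 1, -5], [-1, 5, -16], [-2, 1, 10]]
Expanding along the first row, det(C) = (-1)·(5·10 - (-16)·1) - 1·((-1)·10 - (-16)·(-2)) + (-5)·((-1)·1 - 5·(-2)) = (-1)·66 - 1·(-42) + (-5)·9 = -69
Since det(C) ≠ 0, rank(C) = 3 and the system is completely controllable.

-69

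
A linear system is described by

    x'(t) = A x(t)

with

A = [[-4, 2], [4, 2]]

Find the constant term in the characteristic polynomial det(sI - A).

-16

For a 2×2 matrix, det(sI - A) = s^2 - (tr A)s + det A.
tr A = -2, det A = -16.
So p(s) = s^2 + 2s - 16.
The constant term is -16.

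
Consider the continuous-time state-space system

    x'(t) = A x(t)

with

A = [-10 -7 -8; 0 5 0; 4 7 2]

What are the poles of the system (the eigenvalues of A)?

det(sI - A) = s^3 - (tr A)s^2 + (M11 + M22 + M33)s - det A, where Mii is the 2×2 principal minor of A obtained by deleting row i and column i.
tr A = (-10) + 5 + 2 = -3; M11 = 5·2 - 0·7 = 10 - 0 = 10; M22 = (-10)·2 - (-8)·4 = -20 - (-32) = 12; M33 = (-10)·5 - (-7)·0 = -50 - 0 = -50; sum of minors = -28.
det A = (-10)·(5·2 - 0·7) - (-7)·(0·2 - 0·4) + (-8)·(0·7 - 5·4) = (-10)·10 - (-7)·0 + (-8)·(-20) = 60.
So p(s) = det(sI - A) = s^3 + 3s^2 - 28s - 60.
Rational-root test: any integer root divides -60. Testing small divisors, s = -2 works: p(-2) = -8 + 12 + 56 + (-60) = 0, so (s + 2) is a factor.
Dividing, p(s) = (s + 2)(s^2 + s - 30).
Factor s^2 + s - 30: two numbers with sum -1 and product -30 are 5 and -6, so s^2 + s - 30 = (s - 5)(s + 6).
Hence p(s) = (s - 5) (s + 2) (s + 6), with roots -6, -2, 5.
At least one eigenvalue has non-negative real part, so the system is not asymptotically stable.

-6, -2, 5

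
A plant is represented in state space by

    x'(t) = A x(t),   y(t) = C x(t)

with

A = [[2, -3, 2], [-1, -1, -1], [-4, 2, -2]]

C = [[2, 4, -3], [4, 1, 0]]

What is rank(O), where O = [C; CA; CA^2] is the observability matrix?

3

CA = [[12, -16, 6], [7, -13, 7]]
CA^2 = [[16, -8, 28], [-1, 6, 13]]
Observability matrix O = [C; CA; CA^2] = [[2, 4, -3], [4, 1, 0], [12, -16, 6], [7, -13, 7], [16, -8, 28], [-1, 6, 13]]
Take the 3×3 submatrix of O formed by rows 1, 2, 3: [[2, 4, -3], [4, 1, 0], [12, -16, 6]]. Its determinant is 2·(1·6 - 0·(-16)) - 4·(4·6 - 0·12) + (-3)·(4·(-16) - 1·12) = 2·6 - 4·24 + (-3)·(-76) = 144 ≠ 0.
So rank(O) ≥ 3; since O has 3 columns, rank(O) = 3.
rank(O) = 3 = n, so the pair (A, C) is completely observable.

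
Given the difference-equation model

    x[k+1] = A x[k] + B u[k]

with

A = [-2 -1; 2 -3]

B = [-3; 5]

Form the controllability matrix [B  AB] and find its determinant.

AB = [[1], [-21]]
Controllability matrix C = [B  AB] = [[-3, 1], [5, -21]]
det(C) = (-3)·(-21) - 1·5 = 63 - 5 = 58
Since det(C) ≠ 0, rank(C) = 2 and the system is completely controllable.

58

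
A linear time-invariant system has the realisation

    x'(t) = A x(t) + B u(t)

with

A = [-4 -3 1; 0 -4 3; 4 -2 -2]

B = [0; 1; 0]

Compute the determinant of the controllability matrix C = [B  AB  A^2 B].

-44

AB = [[-3], [-4], [-2]]
A^2B = [[22], [10], [0]]
Controllability matrix C = [B  AB  A^2B] = [[0, -3, 22], [1, -4, 10], [0, -2, 0]]
Expanding along the first row, det(C) = 0·((-4)·0 - 10·(-2)) - (-3)·(1·0 - 10·0) + 22·(1·(-2) - (-4)·0) = 0·20 - (-3)·0 + 22·(-2) = -44
Since det(C) ≠ 0, rank(C) = 3 and the system is completely controllable.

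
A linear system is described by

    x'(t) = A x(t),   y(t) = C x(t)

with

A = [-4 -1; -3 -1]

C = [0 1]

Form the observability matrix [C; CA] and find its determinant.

3

CA = [[-3, -1]]
Observability matrix O = [C; CA] = [[0, 1], [-3, -1]]
det(O) = 0·(-1) - 1·(-3) = 0 - (-3) = 3
Since det(O) ≠ 0, rank(O) = 2 and the system is completely observable.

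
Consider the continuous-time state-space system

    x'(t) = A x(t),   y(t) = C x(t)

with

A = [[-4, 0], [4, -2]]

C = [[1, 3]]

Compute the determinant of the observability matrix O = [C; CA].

-30

CA = [[8, -6]]
Observability matrix O = [C; CA] = [[1, 3], [8, -6]]
det(O) = 1·(-6) - 3·8 = -6 - 24 = -30
Since det(O) ≠ 0, rank(O) = 2 and the system is completely observable.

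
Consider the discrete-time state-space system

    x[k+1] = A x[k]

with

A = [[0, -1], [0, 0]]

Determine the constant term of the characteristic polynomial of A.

0

For a 2×2 matrix, det(zI - A) = z^2 - (tr A)z + det A.
tr A = 0, det A = 0.
So p(z) = z^2.
The constant term is 0.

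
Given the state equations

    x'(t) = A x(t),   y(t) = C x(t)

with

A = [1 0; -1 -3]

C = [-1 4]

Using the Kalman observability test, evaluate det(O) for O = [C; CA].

CA = [[-5, -12]]
Observability matrix O = [C; CA] = [[-1, 4], [-5, -12]]
det(O) = (-1)·(-12) - 4·(-5) = 12 - (-20) = 32
Since det(O) ≠ 0, rank(O) = 2 and the system is completely observable.

32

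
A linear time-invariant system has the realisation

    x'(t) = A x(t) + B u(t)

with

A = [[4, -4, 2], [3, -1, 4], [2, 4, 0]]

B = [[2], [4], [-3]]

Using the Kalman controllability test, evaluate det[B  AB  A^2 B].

AB = [[-14], [-10], [20]]
A^2B = [[24], [48], [-68]]
Controllability matrix C = [B  AB  A^2B] = [[2, -14, 24], [4, -10, 48], [-3, 20, -68]]
Expanding along the first row, det(C) = 2·((-10)·(-68) - 48·20) - (-14)·(4·(-68) - 48·(-3)) + 24·(4·20 - (-10)·(-3)) = 2·(-280) - (-14)·(-128) + 24·50 = -1152
Since det(C) ≠ 0, rank(C) = 3 and the system is completely controllable.

-1152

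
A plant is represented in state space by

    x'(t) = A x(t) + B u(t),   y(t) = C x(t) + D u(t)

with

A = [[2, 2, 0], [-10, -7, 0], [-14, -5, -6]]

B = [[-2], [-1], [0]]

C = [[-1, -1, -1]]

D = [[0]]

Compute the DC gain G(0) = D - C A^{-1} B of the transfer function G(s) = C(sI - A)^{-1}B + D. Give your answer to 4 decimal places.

-4.1667

G(0) = C(-A)^{-1}B + D = -C A^{-1} B + D.
det A = -36, so A^{-1} = (1/-36)·adj(A) = [[-7/6, -1/3, 0], [5/3, 1/3, 0], [4/3, 1/2, -1/6]]
A^{-1} B = [8/3, -11/3, -19/6]^T
C A^{-1} B = 25/6
G(0) = D - C A^{-1} B = 0 - (25/6) = -25/6 ≈ -4.1667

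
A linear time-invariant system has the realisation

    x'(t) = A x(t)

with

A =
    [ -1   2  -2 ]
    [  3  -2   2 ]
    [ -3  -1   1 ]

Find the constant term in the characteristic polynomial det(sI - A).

Expand det(sI - A) for the 3×3 matrix.
p(s) = s^3 + 2s^2 - 11s.
(Check: constant term = det(-A) = (-1)^3 det A = 0; coefficient of s^2 = -tr A = 2.)
The constant term is 0.

0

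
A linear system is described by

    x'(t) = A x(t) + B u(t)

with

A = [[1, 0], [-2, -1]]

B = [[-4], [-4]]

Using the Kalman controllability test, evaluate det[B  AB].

-64

AB = [[-4], [12]]
Controllability matrix C = [B  AB] = [[-4, -4], [-4, 12]]
det(C) = (-4)·12 - (-4)·(-4) = -48 - 16 = -64
Since det(C) ≠ 0, rank(C) = 2 and the system is completely controllable.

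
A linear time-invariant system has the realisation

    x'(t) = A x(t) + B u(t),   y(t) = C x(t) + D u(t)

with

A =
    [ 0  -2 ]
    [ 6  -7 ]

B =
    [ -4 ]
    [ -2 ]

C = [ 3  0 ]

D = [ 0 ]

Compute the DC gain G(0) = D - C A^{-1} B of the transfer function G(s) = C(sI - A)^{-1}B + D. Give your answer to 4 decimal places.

G(0) = C(-A)^{-1}B + D = -C A^{-1} B + D.
det A = 12, so A^{-1} = (1/12)·adj(A) = [[-7/12, 1/6], [-1/2, 0]]
A^{-1} B = [2, 2]^T
C A^{-1} B = 6
G(0) = D - C A^{-1} B = 0 - (6) = -6

-6.0000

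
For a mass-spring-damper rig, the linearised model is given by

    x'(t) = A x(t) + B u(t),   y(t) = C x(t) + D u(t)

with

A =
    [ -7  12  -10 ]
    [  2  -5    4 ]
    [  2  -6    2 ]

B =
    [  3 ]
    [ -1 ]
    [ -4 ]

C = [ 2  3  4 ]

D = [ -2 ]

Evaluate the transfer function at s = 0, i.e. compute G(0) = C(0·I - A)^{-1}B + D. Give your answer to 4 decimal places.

-7.9333

G(0) = C(-A)^{-1}B + D = -C A^{-1} B + D.
det A = -30, so A^{-1} = (1/-30)·adj(A) = [[-7/15, -6/5, 1/15], [-2/15, -1/5, -4/15], [1/15, 3/5, -11/30]]
A^{-1} B = [-7/15, 13/15, 16/15]^T
C A^{-1} B = 89/15
G(0) = D - C A^{-1} B = -2 - (89/15) = -119/15 ≈ -7.9333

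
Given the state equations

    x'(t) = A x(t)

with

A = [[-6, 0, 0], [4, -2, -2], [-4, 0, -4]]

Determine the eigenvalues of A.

det(sI - A) = s^3 - (tr A)s^2 + (M11 + M22 + M33)s - det A, where Mii is the 2×2 principal minor of A obtained by deleting row i and column i.
tr A = (-6) + (-2) + (-4) = -12; M11 = (-2)·(-4) - (-2)·0 = 8 - 0 = 8; M22 = (-6)·(-4) - 0·(-4) = 24 - 0 = 24; M33 = (-6)·(-2) - 0·4 = 12 - 0 = 12; sum of minors = 44.
det A = (-6)·((-2)·(-4) - (-2)·0) - 0·(4·(-4) - (-2)·(-4)) + 0·(4·0 - (-2)·(-4)) = (-6)·8 - 0·(-24) + 0·(-8) = -48.
So p(s) = det(sI - A) = s^3 + 12s^2 + 44s + 48.
Rational-root test: any integer root divides 48. Testing small divisors, s = -2 works: p(-2) = -8 + 48 + (-88) + 48 = 0, so (s + 2) is a factor.
Dividing, p(s) = (s + 2)(s^2 + 10s + 24).
Factor s^2 + 10s + 24: two numbers with sum -10 and product 24 are -4 and -6, so s^2 + 10s + 24 = (s + 4)(s + 6).
Hence p(s) = (s + 2) (s + 4) (s + 6), with roots -6, -4, -2.
All eigenvalues have negative real part, so the system is asymptotically stable.

-6, -4, -2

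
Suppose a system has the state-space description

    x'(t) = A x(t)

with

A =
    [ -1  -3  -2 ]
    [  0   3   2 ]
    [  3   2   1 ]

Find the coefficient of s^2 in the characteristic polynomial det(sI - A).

-3

Expand det(sI - A) for the 3×3 matrix.
p(s) = s^3 - 3s^2 + s - 1.
(Check: constant term = det(-A) = (-1)^3 det A = -1; coefficient of s^2 = -tr A = -3.)
The coefficient of s^2 is -3.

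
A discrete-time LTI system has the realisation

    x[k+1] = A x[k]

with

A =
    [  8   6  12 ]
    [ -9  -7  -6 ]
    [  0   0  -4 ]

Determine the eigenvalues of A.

det(zI - A) = z^3 - (tr A)z^2 + (M11 + M22 + M33)z - det A, where Mii is the 2×2 principal minor of A obtained by deleting row i and column i.
tr A = 8 + (-7) + (-4) = -3; M11 = (-7)·(-4) - (-6)·0 = 28 - 0 = 28; M22 = 8·(-4) - 12·0 = -32 - 0 = -32; M33 = 8·(-7) - 6·(-9) = -56 - (-54) = -2; sum of minors = -6.
det A = 8·((-7)·(-4) - (-6)·0) - 6·((-9)·(-4) - (-6)·0) + 12·((-9)·0 - (-7)·0) = 8·28 - 6·36 + 12·0 = 8.
So p(z) = det(zI - A) = z^3 + 3z^2 - 6z - 8.
Rational-root test: any integer root divides -8. Testing small divisors, z = -1 works: p(-1) = -1 + 3 + 6 + (-8) = 0, so (z + 1) is a factor.
Dividing, p(z) = (z + 1)(z^2 + 2z - 8).
Factor z^2 + 2z - 8: two numbers with sum -2 and product -8 are 2 and -4, so z^2 + 2z - 8 = (z - 2)(z + 4).
Hence p(z) = (z - 2) (z + 1) (z + 4), with roots -4, -1, 2.

-4, -1, 2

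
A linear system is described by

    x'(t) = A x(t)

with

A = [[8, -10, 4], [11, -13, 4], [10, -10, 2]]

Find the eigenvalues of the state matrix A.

det(sI - A) = s^3 - (tr A)s^2 + (M11 + M22 + M33)s - det A, where Mii is the 2×2 principal minor of A obtained by deleting row i and column i.
tr A = 8 + (-13) + 2 = -3; M11 = (-13)·2 - 4·(-10) = -26 - (-40) = 14; M22 = 8·2 - 4·10 = 16 - 40 = -24; M33 = 8·(-13) - (-10)·11 = -104 - (-110) = 6; sum of minors = -4.
det A = 8·((-13)·2 - 4·(-10)) - (-10)·(11·2 - 4·10) + 4·(11·(-10) - (-13)·10) = 8·14 - (-10)·(-18) + 4·20 = 12.
So p(s) = det(sI - A) = s^3 + 3s^2 - 4s - 12.
Rational-root test: any integer root divides -12. Testing small divisors, s = -2 works: p(-2) = -8 + 12 + 8 + (-12) = 0, so (s + 2) is a factor.
Dividing, p(s) = (s + 2)(s^2 + s - 6).
Factor s^2 + s - 6: two numbers with sum -1 and product -6 are 2 and -3, so s^2 + s - 6 = (s - 2)(s + 3).
Hence p(s) = (s - 2) (s + 2) (s + 3), with roots -3, -2, 2.
At least one eigenvalue has non-negative real part, so the system is not asymptotically stable.

-3, -2, 2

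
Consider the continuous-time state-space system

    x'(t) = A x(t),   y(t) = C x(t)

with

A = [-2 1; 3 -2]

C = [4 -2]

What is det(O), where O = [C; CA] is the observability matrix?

CA = [[-14, 8]]
Observability matrix O = [C; CA] = [[4, -2], [-14, 8]]
det(O) = 4·8 - (-2)·(-14) = 32 - 28 = 4
Since det(O) ≠ 0, rank(O) = 2 and the system is completely observable.

4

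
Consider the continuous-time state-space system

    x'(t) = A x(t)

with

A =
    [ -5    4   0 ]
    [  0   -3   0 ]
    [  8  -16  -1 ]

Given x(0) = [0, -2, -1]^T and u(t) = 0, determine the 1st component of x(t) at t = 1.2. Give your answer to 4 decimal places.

det(sI - A) = s^3 - (tr A)s^2 + (M11 + M22 + M33)s - det A, where Mii is the 2×2 principal minor of A obtained by deleting row i and column i.
tr A = (-5) + (-3) + (-1) = -9; M11 = (-3)·(-1) - 0·(-16) = 3 - 0 = 3; M22 = (-5)·(-1) - 0·8 = 5 - 0 = 5; M33 = (-5)·(-3) - 4·0 = 15 - 0 = 15; sum of minors = 23.
det A = (-5)·((-3)·(-1) - 0·(-16)) - 4·(0·(-1) - 0·8) + 0·(0·(-16) - (-3)·8) = (-5)·3 - 4·0 + 0·24 = -15.
So p(s) = det(sI - A) = s^3 + 9s^2 + 23s + 15.
Rational-root test: any integer root divides 15. Testing small divisors, s = -1 works: p(-1) = -1 + 9 + (-23) + 15 = 0, so (s + 1) is a factor.
Dividing, p(s) = (s + 1)(s^2 + 8s + 15).
Factor s^2 + 8s + 15: two numbers with sum -8 and product 15 are -3 and -5, so s^2 + 8s + 15 = (s + 3)(s + 5).
Hence p(s) = (s + 1) (s + 3) (s + 5), with roots -5, -3, -1.
The eigenvalues -5, -3, -1 are distinct and real, so A is diagonalisable and x(t) = e^{At} x(0) = V diag(e^{λ_i t}) V^{-1} x(0), where the columns of V are the eigenvectors.
λ = -5: A - (-5)I = [[0, 4, 0], [0, 2, 0], [8, -16, 4]]. v must be orthogonal to every row; (row 1) × (row 3) = [16, 0, -32], so take v_1 = [1, 0, -2]^T.
λ = -3: A - (-3)I = [[-2, 4, 0], [0, 0, 0], [8, -16, 2]]. v must be orthogonal to every row; (row 1) × (row 3) = [8, 4, 0], so take v_2 = [2, 1, 0]^T.
λ = -1: A - (-1)I = [[-4, 4, 0], [0, -2, 0], [8, -16, 0]]. v must be orthogonal to every row; (row 1) × (row 2) = [0, 0, 8], so take v_3 = [0, 0, 1]^T.
V = [v_1 v_2 v_3] = [[1, 2, 0], [0, 1, 0], [-2, 0, 1]] has det V = 1, so V^{-1} = adj(V)/det V = [[1, -2, 0], [0, 1, 0], [2, -4, 1]].
Modal coordinates z(0) = V^{-1} x(0): 1·0 + (-2)·(-2) + 0·(-1) = 4; 0·0 + 1·(-2) + 0·(-1) = -2; 2·0 + (-4)·(-2) + 1·(-1) = 7; so z(0) = [4, -2, 7]^T.
x_1(t) = Σ_i (v_i)_1 · z_i(0) · e^{λ_i t} (row 1 of V times the modal terms).
x_1(1.2) = 1·4·e^{-5·1.2} + 2·(-2)·e^{-3·1.2} + 0·7·e^{-1·1.2} = 4·0.002479 + (-4)·0.027324 + 0·0.301194 = -0.0994.

-0.0994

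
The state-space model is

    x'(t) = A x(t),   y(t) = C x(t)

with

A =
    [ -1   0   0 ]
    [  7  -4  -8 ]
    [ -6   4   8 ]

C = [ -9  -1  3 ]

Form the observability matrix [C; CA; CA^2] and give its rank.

2

CA = [[-16, 16, 32]]
CA^2 = [[-64, 64, 128]]
Observability matrix O = [C; CA; CA^2] = [[-9, -1, 3], [-16, 16, 32], [-64, 64, 128]]
The columns c1, c2, c3 of O are linearly dependent: c1 - 3·c2 + 2·c3 = 0 (check each entry), so rank(O) ≤ 2.
The 2×2 minor from rows 1, 2, columns 1, 2 is (-9)·16 - (-1)·(-16) = -144 - 16 = -160 ≠ 0, so rank(O) = 2.
rank(O) = 2 < n = 3, so the pair (A, C) is not completely observable.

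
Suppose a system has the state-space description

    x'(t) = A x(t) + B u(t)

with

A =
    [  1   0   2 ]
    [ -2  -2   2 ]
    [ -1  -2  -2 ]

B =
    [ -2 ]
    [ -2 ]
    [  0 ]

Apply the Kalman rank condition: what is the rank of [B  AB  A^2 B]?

3

AB = [[-2], [8], [6]]
A^2B = [[10], [0], [-26]]
Controllability matrix C = [B  AB  A^2B] = [[-2, -2, 10], [-2, 8, 0], [0, 6, -26]]
det(C) = (-2)·(8·(-26) - 0·6) - (-2)·((-2)·(-26) - 0·0) + 10·((-2)·6 - 8·0) = (-2)·(-208) - (-2)·52 + 10·(-12) = 400 ≠ 0, so rank(C) = 3.
rank(C) = 3 = n, so the pair (A, B) is completely controllable.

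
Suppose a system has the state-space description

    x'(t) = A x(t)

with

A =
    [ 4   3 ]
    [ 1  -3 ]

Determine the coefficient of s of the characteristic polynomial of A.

For a 2×2 matrix, det(sI - A) = s^2 - (tr A)s + det A.
tr A = 1, det A = -15.
So p(s) = s^2 - s - 15.
The coefficient of s is -1.

-1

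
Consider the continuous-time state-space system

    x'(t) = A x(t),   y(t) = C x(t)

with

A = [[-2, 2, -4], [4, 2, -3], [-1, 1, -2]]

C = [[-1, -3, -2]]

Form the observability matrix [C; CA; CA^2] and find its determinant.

CA = [[-8, -10, 17]]
CA^2 = [[-41, -19, 28]]
Observability matrix O = [C; CA; CA^2] = [[-1, -3, -2], [-8, -10, 17], [-41, -19, 28]]
Expanding along the first row, det(O) = (-1)·((-10)·28 - 17·(-19)) - (-3)·((-8)·28 - 17·(-41)) + (-2)·((-8)·(-19) - (-10)·(-41)) = (-1)·43 - (-3)·473 + (-2)·(-258) = 1892
Since det(O) ≠ 0, rank(O) = 3 and the system is completely observable.

1892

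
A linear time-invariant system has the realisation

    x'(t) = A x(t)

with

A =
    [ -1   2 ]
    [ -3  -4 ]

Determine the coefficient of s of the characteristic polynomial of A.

For a 2×2 matrix, det(sI - A) = s^2 - (tr A)s + det A.
tr A = -5, det A = 10.
So p(s) = s^2 + 5s + 10.
The coefficient of s is 5.

5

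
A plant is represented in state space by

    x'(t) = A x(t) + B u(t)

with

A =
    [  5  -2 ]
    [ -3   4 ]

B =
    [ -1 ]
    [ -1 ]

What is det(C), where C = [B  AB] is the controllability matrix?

-2

AB = [[-3], [-1]]
Controllability matrix C = [B  AB] = [[-1, -3], [-1, -1]]
det(C) = (-1)·(-1) - (-3)·(-1) = 1 - 3 = -2
Since det(C) ≠ 0, rank(C) = 2 and the system is completely controllable.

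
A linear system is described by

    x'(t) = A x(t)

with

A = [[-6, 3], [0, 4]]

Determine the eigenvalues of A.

det(sI - A) = s^2 - (tr A)s + det A, with tr A = (-6) + 4 = -2 and det A = (-6)·4 - 3·0 = -24 - 0 = -24.
So p(s) = det(sI - A) = s^2 + 2s - 24.
Factor s^2 + 2s - 24: two numbers with sum -2 and product -24 are 4 and -6, so s^2 + 2s - 24 = (s - 4)(s + 6).
Hence p(s) = (s - 4) (s + 6), with roots -6, 4.
At least one eigenvalue has non-negative real part, so the system is not asymptotically stable.

-6, 4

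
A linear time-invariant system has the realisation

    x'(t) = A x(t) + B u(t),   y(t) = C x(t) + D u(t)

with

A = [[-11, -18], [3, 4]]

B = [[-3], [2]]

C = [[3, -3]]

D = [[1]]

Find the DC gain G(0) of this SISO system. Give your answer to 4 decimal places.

G(0) = C(-A)^{-1}B + D = -C A^{-1} B + D.
det A = 10, so A^{-1} = (1/10)·adj(A) = [[2/5, 9/5], [-3/10, -11/10]]
A^{-1} B = [12/5, -13/10]^T
C A^{-1} B = 111/10
G(0) = D - C A^{-1} B = 1 - (111/10) = -101/10 ≈ -10.1000

-10.1000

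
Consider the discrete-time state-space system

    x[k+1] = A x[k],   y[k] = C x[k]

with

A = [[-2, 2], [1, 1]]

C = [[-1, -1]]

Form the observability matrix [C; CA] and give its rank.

2

CA = [[1, -3]]
Observability matrix O = [C; CA] = [[-1, -1], [1, -3]]
det(O) = (-1)·(-3) - (-1)·1 = 3 - (-1) = 4 ≠ 0, so rank(O) = 2.
rank(O) = 2 = n, so the pair (A, C) is completely observable.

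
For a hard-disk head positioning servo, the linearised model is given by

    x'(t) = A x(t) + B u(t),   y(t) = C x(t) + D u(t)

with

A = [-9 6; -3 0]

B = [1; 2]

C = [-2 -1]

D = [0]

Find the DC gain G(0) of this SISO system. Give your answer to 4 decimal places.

-2.1667

G(0) = C(-A)^{-1}B + D = -C A^{-1} B + D.
det A = 18, so A^{-1} = (1/18)·adj(A) = [[0, -1/3], [1/6, -1/2]]
A^{-1} B = [-2/3, -5/6]^T
C A^{-1} B = 13/6
G(0) = D - C A^{-1} B = 0 - (13/6) = -13/6 ≈ -2.1667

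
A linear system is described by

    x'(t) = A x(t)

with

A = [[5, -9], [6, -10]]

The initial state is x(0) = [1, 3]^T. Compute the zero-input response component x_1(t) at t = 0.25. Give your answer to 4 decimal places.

-2.0976

det(sI - A) = s^2 - (tr A)s + det A, with tr A = 5 + (-10) = -5 and det A = 5·(-10) - (-9)·6 = -50 - (-54) = 4.
So p(s) = det(sI - A) = s^2 + 5s + 4.
Factor s^2 + 5s + 4: two numbers with sum -5 and product 4 are -1 and -4, so s^2 + 5s + 4 = (s + 1)(s + 4).
Hence p(s) = (s + 1) (s + 4), with roots -4, -1.
The eigenvalues -4, -1 are distinct and real, so A is diagonalisable and x(t) = e^{At} x(0) = V diag(e^{λ_i t}) V^{-1} x(0), where the columns of V are the eigenvectors.
λ = -4: A - (-4)I = [[9, -9], [6, -6]]. Row 1 gives 9·v1 + (-9)·v2 = 0, so take v_1 = [1, 1]^T.
λ = -1: A - (-1)I = [[6, -9], [6, -9]]. Row 1 gives 6·v1 + (-9)·v2 = 0, so take v_2 = [3, 2]^T.
V = [v_1 v_2] = [[1, 3], [1, 2]] has det V = -1, so V^{-1} = adj(V)/det V = [[-2, 3], [1, -1]].
Modal coordinates z(0) = V^{-1} x(0): (-2)·1 + 3·3 = 7; 1·1 + (-1)·3 = -2; so z(0) = [7, -2]^T.
x_1(t) = Σ_i (v_i)_1 · z_i(0) · e^{λ_i t} (row 1 of V times the modal terms).
x_1(0.25) = 1·7·e^{-4·0.25} + 3·(-2)·e^{-1·0.25} = 7·0.36787944 + (-6)·0.77880078 = -2.0976.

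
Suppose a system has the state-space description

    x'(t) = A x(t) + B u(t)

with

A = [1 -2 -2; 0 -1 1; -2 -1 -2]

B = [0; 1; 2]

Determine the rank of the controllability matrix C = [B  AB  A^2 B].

AB = [[-6], [1], [-5]]
A^2B = [[2], [-6], [21]]
Controllability matrix C = [B  AB  A^2B] = [[0, -6, 2], [1, 1, -6], [2, -5, 21]]
det(C) = 0·(1·21 - (-6)·(-5)) - (-6)·(1·21 - (-6)·2) + 2·(1·(-5) - 1·2) = 0·(-9) - (-6)·33 + 2·(-7) = 184 ≠ 0, so rank(C) = 3.
rank(C) = 3 = n, so the pair (A, B) is completely controllable.

3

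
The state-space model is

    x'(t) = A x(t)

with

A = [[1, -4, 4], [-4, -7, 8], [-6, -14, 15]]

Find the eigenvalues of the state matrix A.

1, 3, 5

det(sI - A) = s^3 - (tr A)s^2 + (M11 + M22 + M33)s - det A, where Mii is the 2×2 principal minor of A obtained by deleting row i and column i.
tr A = 1 + (-7) + 15 = 9; M11 = (-7)·15 - 8·(-14) = -105 - (-112) = 7; M22 = 1·15 - 4·(-6) = 15 - (-24) = 39; M33 = 1·(-7) - (-4)·(-4) = -7 - 16 = -23; sum of minors = 23.
det A = 1·((-7)·15 - 8·(-14)) - (-4)·((-4)·15 - 8·(-6)) + 4·((-4)·(-14) - (-7)·(-6)) = 1·7 - (-4)·(-12) + 4·14 = 15.
So p(s) = det(sI - A) = s^3 - 9s^2 + 23s - 15.
Rational-root test: any integer root divides -15. Testing small divisors, s = 1 works: p(1) = 1 + (-9) + 23 + (-15) = 0, so (s - 1) is a factor.
Dividing, p(s) = (s - 1)(s^2 - 8s + 15).
Factor s^2 - 8s + 15: two numbers with sum 8 and product 15 are 5 and 3, so s^2 - 8s + 15 = (s - 5)(s - 3).
Hence p(s) = (s - 5) (s - 3) (s - 1), with roots 1, 3, 5.
At least one eigenvalue has non-negative real part, so the system is not asymptotically stable.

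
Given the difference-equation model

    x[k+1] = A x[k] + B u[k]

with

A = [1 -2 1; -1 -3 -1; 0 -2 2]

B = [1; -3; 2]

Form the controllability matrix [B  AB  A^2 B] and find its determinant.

AB = [[9], [6], [10]]
A^2B = [[7], [-37], [8]]
Controllability matrix C = [B  AB  A^2B] = [[1, 9, 7], [-3, 6, -37], [2, 10, 8]]
Expanding along the first row, det(C) = 1·(6·8 - (-37)·10) - 9·((-3)·8 - (-37)·2) + 7·((-3)·10 - 6·2) = 1·418 - 9·50 + 7·(-42) = -326
Since det(C) ≠ 0, rank(C) = 3 and the system is completely controllable.

-326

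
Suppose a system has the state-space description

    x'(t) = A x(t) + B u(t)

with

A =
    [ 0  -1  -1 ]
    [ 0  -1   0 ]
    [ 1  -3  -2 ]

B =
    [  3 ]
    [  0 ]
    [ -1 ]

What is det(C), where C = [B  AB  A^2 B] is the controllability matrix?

0

AB = [[1], [0], [5]]
A^2B = [[-5], [0], [-9]]
Controllability matrix C = [B  AB  A^2B] = [[3, 1, -5], [0, 0, 0], [-1, 5, -9]]
Expanding along the first row, det(C) = 3·(0·(-9) - 0·5) - 1·(0·(-9) - 0·(-1)) + (-5)·(0·5 - 0·(-1)) = 3·0 - 1·0 + (-5)·0 = 0
Since det(C) = 0, rank(C) < 3 and the system is not completely controllable.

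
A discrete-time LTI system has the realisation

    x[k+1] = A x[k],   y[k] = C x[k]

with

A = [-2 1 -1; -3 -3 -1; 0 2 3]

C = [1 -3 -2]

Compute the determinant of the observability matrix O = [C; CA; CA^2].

-1253

CA = [[7, 6, -4]]
CA^2 = [[-32, -19, -25]]
Observability matrix O = [C; CA; CA^2] = [[1, -3, -2], [7, 6, -4], [-32, -19, -25]]
Expanding along the first row, det(O) = 1·(6·(-25) - (-4)·(-19)) - (-3)·(7·(-25) - (-4)·(-32)) + (-2)·(7·(-19) - 6·(-32)) = 1·(-226) - (-3)·(-303) + (-2)·59 = -1253
Since det(O) ≠ 0, rank(O) = 3 and the system is completely observable.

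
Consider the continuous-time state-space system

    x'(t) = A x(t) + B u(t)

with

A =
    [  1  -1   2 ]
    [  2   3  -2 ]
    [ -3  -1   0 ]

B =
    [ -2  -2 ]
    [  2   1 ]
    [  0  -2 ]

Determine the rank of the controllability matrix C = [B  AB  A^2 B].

3

AB = [[-4, -7], [2, 3], [4, 5]]
A^2B = [[2, 0], [-10, -15], [10, 18]]
Controllability matrix C = [B  AB  A^2B] = [[-2, -2, -4, -7, 2, 0], [2, 1, 2, 3, -10, -15], [0, -2, 4, 5, 10, 18]]
Take the 3×3 submatrix of C formed by columns 1, 2, 3: [[-2, -2, -4], [2, 1, 2], [0, -2, 4]]. Its determinant is (-2)·(1·4 - 2·(-2)) - (-2)·(2·4 - 2·0) + (-4)·(2·(-2) - 1·0) = (-2)·8 - (-2)·8 + (-4)·(-4) = 16 ≠ 0.
So rank(C) ≥ 3; since C has 3 rows, rank(C) = 3.
rank(C) = 3 = n, so the pair (A, B) is completely controllable.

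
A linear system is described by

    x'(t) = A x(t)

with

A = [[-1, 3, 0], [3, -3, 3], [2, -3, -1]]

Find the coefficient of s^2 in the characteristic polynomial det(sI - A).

Expand det(sI - A) for the 3×3 matrix.
p(s) = s^3 + 5s^2 + 7s - 15.
(Check: constant term = det(-A) = (-1)^3 det A = -15; coefficient of s^2 = -tr A = 5.)
The coefficient of s^2 is 5.

5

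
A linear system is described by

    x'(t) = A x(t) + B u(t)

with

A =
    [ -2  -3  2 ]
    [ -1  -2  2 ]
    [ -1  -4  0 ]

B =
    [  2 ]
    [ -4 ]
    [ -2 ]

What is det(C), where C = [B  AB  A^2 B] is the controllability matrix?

-1688

AB = [[4], [2], [14]]
A^2B = [[14], [20], [-12]]
Controllability matrix C = [B  AB  A^2B] = [[2, 4, 14], [-4, 2, 20], [-2, 14, -12]]
Expanding along the first row, det(C) = 2·(2·(-12) - 20·14) - 4·((-4)·(-12) - 20·(-2)) + 14·((-4)·14 - 2·(-2)) = 2·(-304) - 4·88 + 14·(-52) = -1688
Since det(C) ≠ 0, rank(C) = 3 and the system is completely controllable.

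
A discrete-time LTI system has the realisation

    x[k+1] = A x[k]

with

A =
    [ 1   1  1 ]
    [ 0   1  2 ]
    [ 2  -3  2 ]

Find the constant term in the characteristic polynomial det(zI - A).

-10

Expand det(zI - A) for the 3×3 matrix.
p(z) = z^3 - 4z^2 + 9z - 10.
(Check: constant term = det(-A) = (-1)^3 det A = -10; coefficient of z^2 = -tr A = -4.)
The constant term is -10.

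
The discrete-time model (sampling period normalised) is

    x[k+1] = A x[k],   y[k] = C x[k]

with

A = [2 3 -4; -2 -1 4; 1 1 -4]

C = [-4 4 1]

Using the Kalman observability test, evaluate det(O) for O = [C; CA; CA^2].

-10078

CA = [[-15, -15, 28]]
CA^2 = [[28, -2, -112]]
Observability matrix O = [C; CA; CA^2] = [[-4, 4, 1], [-15, -15, 28], [28, -2, -112]]
Expanding along the first row, det(O) = (-4)·((-15)·(-112) - 28·(-2)) - 4·((-15)·(-112) - 28·28) + 1·((-15)·(-2) - (-15)·28) = (-4)·1736 - 4·896 + 1·450 = -10078
Since det(O) ≠ 0, rank(O) = 3 and the system is completely observable.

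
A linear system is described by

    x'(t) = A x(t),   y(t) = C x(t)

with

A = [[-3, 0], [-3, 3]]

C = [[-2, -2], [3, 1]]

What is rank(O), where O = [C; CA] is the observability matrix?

2

CA = [[12, -6], [-12, 3]]
Observability matrix O = [C; CA] = [[-2, -2], [3, 1], [12, -6], [-12, 3]]
Take the 2×2 submatrix of O formed by rows 1, 2: [[-2, -2], [3, 1]]. Its determinant is (-2)·1 - (-2)·3 = -2 - (-6) = 4 ≠ 0.
So rank(O) ≥ 2; since O has 2 columns, rank(O) = 2.
rank(O) = 2 = n, so the pair (A, C) is completely observable.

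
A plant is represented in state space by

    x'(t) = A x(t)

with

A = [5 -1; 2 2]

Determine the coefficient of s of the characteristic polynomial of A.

-7

For a 2×2 matrix, det(sI - A) = s^2 - (tr A)s + det A.
tr A = 7, det A = 12.
So p(s) = s^2 - 7s + 12.
The coefficient of s is -7.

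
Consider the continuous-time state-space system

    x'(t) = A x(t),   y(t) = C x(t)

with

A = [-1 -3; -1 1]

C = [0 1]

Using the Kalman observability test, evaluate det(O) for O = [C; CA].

CA = [[-1, 1]]
Observability matrix O = [C; CA] = [[0, 1], [-1, 1]]
det(O) = 0·1 - 1·(-1) = 0 - (-1) = 1
Since det(O) ≠ 0, rank(O) = 2 and the system is completely observable.

1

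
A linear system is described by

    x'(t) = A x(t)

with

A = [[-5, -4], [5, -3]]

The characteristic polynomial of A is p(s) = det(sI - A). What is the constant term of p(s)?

For a 2×2 matrix, det(sI - A) = s^2 - (tr A)s + det A.
tr A = -8, det A = 35.
So p(s) = s^2 + 8s + 35.
The constant term is 35.

35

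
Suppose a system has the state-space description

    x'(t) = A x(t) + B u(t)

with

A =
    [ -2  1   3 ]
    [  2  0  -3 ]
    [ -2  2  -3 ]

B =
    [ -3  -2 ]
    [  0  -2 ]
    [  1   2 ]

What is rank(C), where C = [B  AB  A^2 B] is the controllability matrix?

AB = [[9, 8], [-9, -10], [3, -6]]
A^2B = [[-18, -44], [9, 34], [-45, -18]]
Controllability matrix C = [B  AB  A^2B] = [[-3, -2, 9, 8, -18, -44], [0, -2, -9, -10, 9, 34], [1, 2, 3, -6, -45, -18]]
Take the 3×3 submatrix of C formed by columns 1, 2, 4: [[-3, -2, 8], [0, -2, -10], [1, 2, -6]]. Its determinant is (-3)·((-2)·(-6) - (-10)·2) - (-2)·(0·(-6) - (-10)·1) + 8·(0·2 - (-2)·1) = (-3)·32 - (-2)·10 + 8·2 = -60 ≠ 0.
So rank(C) ≥ 3; since C has 3 rows, rank(C) = 3.
rank(C) = 3 = n, so the pair (A, B) is completely controllable.

3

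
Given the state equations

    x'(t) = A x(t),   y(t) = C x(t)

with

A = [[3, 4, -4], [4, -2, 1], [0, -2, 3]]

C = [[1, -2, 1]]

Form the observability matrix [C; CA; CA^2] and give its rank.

3

CA = [[-5, 6, -3]]
CA^2 = [[9, -26, 17]]
Observability matrix O = [C; CA; CA^2] = [[1, -2, 1], [-5, 6, -3], [9, -26, 17]]
det(O) = 1·(6·17 - (-3)·(-26)) - (-2)·((-5)·17 - (-3)·9) + 1·((-5)·(-26) - 6·9) = 1·24 - (-2)·(-58) + 1·76 = -16 ≠ 0, so rank(O) = 3.
rank(O) = 3 = n, so the pair (A, C) is completely observable.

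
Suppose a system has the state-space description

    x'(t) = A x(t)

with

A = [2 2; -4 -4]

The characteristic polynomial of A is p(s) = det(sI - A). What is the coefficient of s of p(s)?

2

For a 2×2 matrix, det(sI - A) = s^2 - (tr A)s + det A.
tr A = -2, det A = 0.
So p(s) = s^2 + 2s.
The coefficient of s is 2.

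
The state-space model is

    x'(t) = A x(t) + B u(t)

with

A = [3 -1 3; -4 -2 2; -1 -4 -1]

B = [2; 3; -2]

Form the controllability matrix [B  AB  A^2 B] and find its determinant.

AB = [[-3], [-18], [-12]]
A^2B = [[-27], [24], [87]]
Controllability matrix C = [B  AB  A^2B] = [[2, -3, -27], [3, -18, 24], [-2, -12, 87]]
Expanding along the first row, det(C) = 2·((-18)·87 - 24·(-12)) - (-3)·(3·87 - 24·(-2)) + (-27)·(3·(-12) - (-18)·(-2)) = 2·(-1278) - (-3)·309 + (-27)·(-72) = 315
Since det(C) ≠ 0, rank(C) = 3 and the system is completely controllable.

315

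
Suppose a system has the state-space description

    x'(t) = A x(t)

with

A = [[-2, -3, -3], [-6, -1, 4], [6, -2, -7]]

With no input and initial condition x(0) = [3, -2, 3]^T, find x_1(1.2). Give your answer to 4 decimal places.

det(sI - A) = s^3 - (tr A)s^2 + (M11 + M22 + M33)s - det A, where Mii is the 2×2 principal minor of A obtained by deleting row i and column i.
tr A = (-2) + (-1) + (-7) = -10; M11 = (-1)·(-7) - 4·(-2) = 7 - (-8) = 15; M22 = (-2)·(-7) - (-3)·6 = 14 - (-18) = 32; M33 = (-2)·(-1) - (-3)·(-6) = 2 - 18 = -16; sum of minors = 31.
det A = (-2)·((-1)·(-7) - 4·(-2)) - (-3)·((-6)·(-7) - 4·6) + (-3)·((-6)·(-2) - (-1)·6) = (-2)·15 - (-3)·18 + (-3)·18 = -30.
So p(s) = det(sI - A) = s^3 + 10s^2 + 31s + 30.
Rational-root test: any integer root divides 30. Testing small divisors, s = -2 works: p(-2) = -8 + 40 + (-62) + 30 = 0, so (s + 2) is a factor.
Dividing, p(s) = (s + 2)(s^2 + 8s + 15).
Factor s^2 + 8s + 15: two numbers with sum -8 and product 15 are -3 and -5, so s^2 + 8s + 15 = (s + 3)(s + 5).
Hence p(s) = (s + 2) (s + 3) (s + 5), with roots -5, -3, -2.
The eigenvalues -5, -3, -2 are distinct and real, so A is diagonalisable and x(t) = e^{At} x(0) = V diag(e^{λ_i t}) V^{-1} x(0), where the columns of V are the eigenvectors.
λ = -5: A - (-5)I = [[3, -3, -3], [-6, 4, 4], [6, -2, -2]]. v must be orthogonal to every row; (row 1) × (row 2) = [0, 6, -6], so take v_1 = [0, 1, -1]^T.
λ = -3: A - (-3)I = [[1, -3, -3], [-6, 2, 4], [6, -2, -4]]. v must be orthogonal to every row; (row 1) × (row 2) = [-6, 14, -16], so take v_2 = [-3, 7, -8]^T.
λ = -2: A - (-2)I = [[0, -3, -3], [-6, 1, 4], [6, -2, -5]]. v must be orthogonal to every row; (row 1) × (row 2) = [-9, 18, -18], so take v_3 = [1, -2, 2]^T.
V = [v_1 v_2 v_3] = [[0, -3, 1], [1, 7, -2], [-1, -8, 2]] has det V = -1, so V^{-1} = adj(V)/det V = [[2, 2, 1], [0, -1, -1], [1, -3, -3]].
Modal coordinates z(0) = V^{-1} x(0): 2·3 + 2·(-2) + 1·3 = 5; 0·3 + (-1)·(-2) + (-1)·3 = -1; 1·3 + (-3)·(-2) + (-3)·3 = 0; so z(0) = [5, -1, 0]^T.
x_1(t) = Σ_i (v_i)_1 · z_i(0) · e^{λ_i t} (row 1 of V times the modal terms).
x_1(1.2) = 0·5·e^{-5·1.2} + (-3)·(-1)·e^{-3·1.2} + 1·0·e^{-2·1.2} = 0·0.002479 + 3·0.027324 + 0·0.090718 = 0.0820.

0.0820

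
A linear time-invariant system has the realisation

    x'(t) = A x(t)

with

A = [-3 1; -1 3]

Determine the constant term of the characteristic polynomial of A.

-8

For a 2×2 matrix, det(sI - A) = s^2 - (tr A)s + det A.
tr A = 0, det A = -8.
So p(s) = s^2 - 8.
The constant term is -8.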